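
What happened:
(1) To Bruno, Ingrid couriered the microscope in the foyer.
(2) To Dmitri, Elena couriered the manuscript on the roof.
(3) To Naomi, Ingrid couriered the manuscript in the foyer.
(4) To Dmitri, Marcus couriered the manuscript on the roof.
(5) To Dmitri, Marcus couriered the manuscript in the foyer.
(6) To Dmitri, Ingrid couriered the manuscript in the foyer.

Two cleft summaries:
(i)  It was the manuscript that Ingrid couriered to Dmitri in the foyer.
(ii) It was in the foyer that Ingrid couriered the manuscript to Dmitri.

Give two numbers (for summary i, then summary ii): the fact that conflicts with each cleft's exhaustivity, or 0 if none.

(i): focus "the manuscript". No fact shares agent = Ingrid, recipient = Dmitri, setting = in the foyer with a different thing. 0.
(ii): focus "in the foyer". No fact shares agent = Ingrid, thing = the manuscript, recipient = Dmitri with a different setting. 0.

0, 0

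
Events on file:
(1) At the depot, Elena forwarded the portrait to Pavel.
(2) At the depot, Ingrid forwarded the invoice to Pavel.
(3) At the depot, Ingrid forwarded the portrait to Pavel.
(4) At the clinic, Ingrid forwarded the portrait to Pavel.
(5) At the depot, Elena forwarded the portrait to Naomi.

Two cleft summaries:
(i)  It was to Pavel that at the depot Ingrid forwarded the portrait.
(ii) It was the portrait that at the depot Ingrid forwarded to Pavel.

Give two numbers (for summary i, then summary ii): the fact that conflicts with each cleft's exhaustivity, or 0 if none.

0, 2

Summary (i) focuses "Pavel" (the recipient); background agent = Ingrid, thing = the portrait, setting = at the depot. No fact matches that background with a different recipient, so 0.
Summary (ii) focuses "the portrait" (the thing); background agent = Ingrid, recipient = Pavel, setting = at the depot. Fact (2) matches that background with thing = the invoice — refutes (ii).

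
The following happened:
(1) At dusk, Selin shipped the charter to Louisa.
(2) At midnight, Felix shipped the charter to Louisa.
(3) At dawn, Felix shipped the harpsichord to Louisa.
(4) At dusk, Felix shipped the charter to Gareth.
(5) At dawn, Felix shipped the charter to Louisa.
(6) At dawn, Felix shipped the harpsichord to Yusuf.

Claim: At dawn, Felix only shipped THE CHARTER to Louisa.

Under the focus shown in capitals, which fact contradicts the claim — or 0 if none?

Focus (in capitals) is "the charter" — the thing. "Only" excludes alternative things while holding fixed Felix as agent and Louisa as recipient and at dawn as setting.
Fact (3) matches on Felix as agent and Louisa as recipient and at dawn as setting, but has thing = the harpsichord instead. That refutes the claim.

3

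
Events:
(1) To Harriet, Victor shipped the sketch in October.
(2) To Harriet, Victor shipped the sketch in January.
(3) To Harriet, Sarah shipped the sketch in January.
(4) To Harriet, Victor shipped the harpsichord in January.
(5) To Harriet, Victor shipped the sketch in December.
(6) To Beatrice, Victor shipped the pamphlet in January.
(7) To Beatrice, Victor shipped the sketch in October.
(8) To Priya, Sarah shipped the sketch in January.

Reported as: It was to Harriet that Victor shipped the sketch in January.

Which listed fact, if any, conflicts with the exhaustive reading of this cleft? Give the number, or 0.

The cleft puts "Harriet" in focus and presupposes the open proposition with Victor as agent and the sketch as thing and in January as setting.
The exhaustive reading says no other recipient fits that background.
No listed fact matches the background with a different recipient. Exhaustivity holds.

0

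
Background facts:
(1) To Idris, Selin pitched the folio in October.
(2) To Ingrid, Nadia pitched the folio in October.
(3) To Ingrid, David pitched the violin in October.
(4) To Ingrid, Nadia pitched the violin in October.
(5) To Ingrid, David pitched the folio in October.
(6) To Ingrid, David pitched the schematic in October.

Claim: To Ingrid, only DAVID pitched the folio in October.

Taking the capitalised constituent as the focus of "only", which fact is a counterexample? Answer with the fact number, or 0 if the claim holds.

2

Focus (in capitals) is "David" — the agent. "Only" excludes alternative agents while holding fixed the folio as thing and Ingrid as recipient and in October as setting.
Fact (2) shares the background but differs in agent (Nadia) — a counterexample.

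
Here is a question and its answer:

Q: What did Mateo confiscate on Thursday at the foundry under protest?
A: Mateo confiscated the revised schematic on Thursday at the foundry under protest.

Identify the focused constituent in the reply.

the revised schematic

The wh-word "what" asks about the direct object.
In the answer, "Mateo", "at the foundry", "under protest" and "on Thursday" are given — repeated from the question.
The constituent filling the direct object gap is "the revised schematic"; that is the focus and would carry nuclear stress.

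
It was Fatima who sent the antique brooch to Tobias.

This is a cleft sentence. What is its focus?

Fatima

In an it-cleft "It was X that/who ...", the clefted constituent X is the focus; the that/who-clause expresses the presupposed open proposition.
Here the focus is "Fatima". The backgrounded (presupposed) material includes "the antique brooch" and "to Tobias".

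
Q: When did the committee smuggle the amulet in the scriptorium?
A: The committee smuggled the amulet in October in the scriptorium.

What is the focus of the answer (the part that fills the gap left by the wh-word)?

The wh-word "when" asks about the time.
In the answer, "the committee", "the amulet" and "in the scriptorium" are given — repeated from the question.
The constituent filling the time gap is "in October"; that is the focus and would carry nuclear stress.

in October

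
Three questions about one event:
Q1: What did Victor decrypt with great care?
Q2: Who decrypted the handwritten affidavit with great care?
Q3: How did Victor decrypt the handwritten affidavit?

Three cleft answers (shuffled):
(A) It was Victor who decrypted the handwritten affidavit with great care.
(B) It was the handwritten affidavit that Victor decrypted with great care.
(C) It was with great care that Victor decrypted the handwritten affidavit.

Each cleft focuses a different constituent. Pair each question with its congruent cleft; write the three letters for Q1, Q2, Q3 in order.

BAC

Q1 asks about the direct object; cleft (B) focuses "the handwritten affidavit", which is the direct object — so Q1 → B.
Q2 asks about the subject (agent); cleft (A) focuses "Victor", which is the subject (agent) — so Q2 → A.
Q3 asks about the manner; cleft (C) focuses "with great care", which is the manner — so Q3 → C.
Mapping: Q1→B, Q2→A, Q3→C.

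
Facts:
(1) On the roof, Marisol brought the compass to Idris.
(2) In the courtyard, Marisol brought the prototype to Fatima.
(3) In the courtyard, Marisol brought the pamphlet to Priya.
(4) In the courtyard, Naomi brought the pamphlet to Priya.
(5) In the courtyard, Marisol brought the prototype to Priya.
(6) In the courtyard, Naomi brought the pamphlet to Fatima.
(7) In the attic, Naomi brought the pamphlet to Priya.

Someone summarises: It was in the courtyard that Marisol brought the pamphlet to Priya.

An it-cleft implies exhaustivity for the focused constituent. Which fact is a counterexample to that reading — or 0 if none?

The cleft puts "in the courtyard" in focus and presupposes the open proposition with agent = Marisol, thing = the pamphlet, recipient = Priya.
The exhaustive reading says no other setting fits that background.
No listed fact matches the background with a different setting. Exhaustivity holds.

0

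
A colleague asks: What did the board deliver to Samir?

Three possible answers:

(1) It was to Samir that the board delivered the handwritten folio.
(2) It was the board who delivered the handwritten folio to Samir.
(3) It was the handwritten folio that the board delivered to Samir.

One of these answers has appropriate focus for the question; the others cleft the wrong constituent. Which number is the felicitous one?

3

The question word "what" targets the direct object.
Option (1) clefts "to Samir" — the recipient, not what was asked.
Option (2) clefts "the board" — the subject (agent), not what was asked.
Option (3) clefts "the handwritten folio" — that matches what the question asks about.
So the congruent reply is (3).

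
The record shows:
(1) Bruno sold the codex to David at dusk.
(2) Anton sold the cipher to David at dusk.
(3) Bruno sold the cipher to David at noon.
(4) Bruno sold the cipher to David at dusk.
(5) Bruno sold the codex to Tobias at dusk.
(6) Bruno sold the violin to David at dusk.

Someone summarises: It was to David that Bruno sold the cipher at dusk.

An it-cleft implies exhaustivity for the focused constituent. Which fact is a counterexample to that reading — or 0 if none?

Focus of the cleft: "David" (the recipient). Presupposed background: agent = Bruno, thing = the cipher, setting = at dusk.
The exhaustive reading says no other recipient fits that background.
Every other fact differs from the presupposition on some backgrounded slot, so none challenges the exhaustivity.

0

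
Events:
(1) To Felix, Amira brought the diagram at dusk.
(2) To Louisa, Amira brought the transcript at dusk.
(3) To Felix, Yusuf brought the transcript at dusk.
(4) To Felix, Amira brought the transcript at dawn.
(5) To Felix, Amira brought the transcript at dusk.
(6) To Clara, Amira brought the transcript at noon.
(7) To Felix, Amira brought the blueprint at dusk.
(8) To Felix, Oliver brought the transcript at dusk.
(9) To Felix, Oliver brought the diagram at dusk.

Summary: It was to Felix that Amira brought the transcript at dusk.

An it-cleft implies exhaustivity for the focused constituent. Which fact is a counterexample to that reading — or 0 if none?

Focus of the cleft: "Felix" (the recipient). Presupposed background: same agent, thing, setting (Amira / the transcript / at dusk).
The exhaustive reading says no other recipient fits that background.
But fact (2) also has same agent, thing, setting (Amira / the transcript / at dusk), with recipient = Louisa — so the exhaustive reading fails.

2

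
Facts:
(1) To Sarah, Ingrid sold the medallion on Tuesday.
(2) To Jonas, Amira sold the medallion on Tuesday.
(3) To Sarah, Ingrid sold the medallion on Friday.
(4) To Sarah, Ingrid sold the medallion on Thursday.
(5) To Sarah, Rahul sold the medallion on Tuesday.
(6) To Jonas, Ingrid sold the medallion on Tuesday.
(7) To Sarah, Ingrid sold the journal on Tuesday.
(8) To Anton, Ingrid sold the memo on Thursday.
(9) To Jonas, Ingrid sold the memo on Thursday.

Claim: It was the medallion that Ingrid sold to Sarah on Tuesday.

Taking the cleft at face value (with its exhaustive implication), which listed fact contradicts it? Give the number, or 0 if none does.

7

The cleft puts "the medallion" in focus and presupposes the open proposition with same agent, recipient, setting (Ingrid / Sarah / on Tuesday).
Exhaustivity: the medallion is the only thing satisfying that background.
But fact (7) also has same agent, recipient, setting (Ingrid / Sarah / on Tuesday), with thing = the journal — so the exhaustive reading fails.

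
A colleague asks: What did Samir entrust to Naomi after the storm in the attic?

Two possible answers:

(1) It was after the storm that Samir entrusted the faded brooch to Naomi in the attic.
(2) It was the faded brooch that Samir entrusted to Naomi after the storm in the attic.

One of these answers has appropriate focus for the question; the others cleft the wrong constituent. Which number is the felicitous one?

2

The question word "what" targets the direct object.
Option (1) clefts "after the storm" — the time, not what was asked.
Option (2) clefts "the faded brooch" — that matches what the question asks about.
So the congruent reply is (2).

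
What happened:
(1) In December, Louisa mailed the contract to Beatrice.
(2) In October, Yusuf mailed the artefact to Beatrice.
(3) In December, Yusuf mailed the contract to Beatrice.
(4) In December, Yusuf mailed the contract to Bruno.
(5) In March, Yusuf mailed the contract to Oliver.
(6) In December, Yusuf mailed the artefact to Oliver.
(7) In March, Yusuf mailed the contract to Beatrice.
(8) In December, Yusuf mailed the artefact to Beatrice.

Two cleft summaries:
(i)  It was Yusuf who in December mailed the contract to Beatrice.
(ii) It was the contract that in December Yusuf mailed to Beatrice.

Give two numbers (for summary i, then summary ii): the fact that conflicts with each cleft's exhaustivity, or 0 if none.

1, 8

Summary (i) focuses "Yusuf" (the agent); background thing = the contract, recipient = Beatrice, setting = in December. Fact (1) matches that background with agent = Louisa — refutes (i).
Summary (ii) focuses "the contract" (the thing); background agent = Yusuf, recipient = Beatrice, setting = in December. Fact (8) matches that background with thing = the artefact — refutes (ii).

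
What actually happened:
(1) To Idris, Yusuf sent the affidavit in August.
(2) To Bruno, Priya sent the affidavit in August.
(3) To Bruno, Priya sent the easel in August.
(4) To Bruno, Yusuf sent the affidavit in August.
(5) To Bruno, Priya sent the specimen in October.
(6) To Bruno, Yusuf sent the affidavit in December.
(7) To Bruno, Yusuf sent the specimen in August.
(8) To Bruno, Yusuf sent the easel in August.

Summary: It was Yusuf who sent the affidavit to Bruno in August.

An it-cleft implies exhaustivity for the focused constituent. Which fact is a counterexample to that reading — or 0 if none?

2

Focus of the cleft: "Yusuf" (the agent). Presupposed background: same thing, recipient, setting (the affidavit / Bruno / in August).
Exhaustivity: Yusuf is the only agent satisfying that background.
Fact (2) shares the background but with agent = Priya; exhaustivity is violated.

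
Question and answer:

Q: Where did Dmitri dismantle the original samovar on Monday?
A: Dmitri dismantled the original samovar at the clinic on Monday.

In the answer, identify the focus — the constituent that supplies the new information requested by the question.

The wh-word "where" asks about the location.
In the answer, "Dmitri", "the original samovar" and "on Monday" are given — repeated from the question.
The constituent filling the location gap is "at the clinic"; that is the focus and would carry nuclear stress.

at the clinic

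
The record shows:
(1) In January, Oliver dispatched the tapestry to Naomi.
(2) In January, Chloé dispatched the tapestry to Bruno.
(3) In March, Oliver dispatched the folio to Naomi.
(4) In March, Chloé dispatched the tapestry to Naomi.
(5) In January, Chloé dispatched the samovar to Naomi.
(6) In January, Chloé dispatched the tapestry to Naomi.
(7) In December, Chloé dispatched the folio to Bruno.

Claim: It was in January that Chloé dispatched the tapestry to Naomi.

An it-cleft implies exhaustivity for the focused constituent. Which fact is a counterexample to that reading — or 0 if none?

4

Focus of the cleft: "in January" (the setting). Presupposed background: Chloé as agent and the tapestry as thing and Naomi as recipient.
Exhaustivity: in January is the only setting satisfying that background.
But fact (4) also has Chloé as agent and the tapestry as thing and Naomi as recipient, with setting = in March — so the exhaustive reading fails.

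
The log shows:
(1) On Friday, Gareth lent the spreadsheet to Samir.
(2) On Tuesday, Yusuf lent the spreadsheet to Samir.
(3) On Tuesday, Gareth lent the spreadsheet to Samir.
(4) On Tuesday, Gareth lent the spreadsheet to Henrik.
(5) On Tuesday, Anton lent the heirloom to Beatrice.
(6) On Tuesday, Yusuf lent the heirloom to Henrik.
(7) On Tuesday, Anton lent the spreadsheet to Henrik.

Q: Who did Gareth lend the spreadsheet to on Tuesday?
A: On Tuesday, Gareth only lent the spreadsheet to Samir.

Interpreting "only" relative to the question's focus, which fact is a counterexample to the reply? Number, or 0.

The question "Who did ... to ...?" targets the recipient, so in the reply the focus falls on "Samir".
"Only" then excludes alternative recipients while the background — agent = Gareth, thing = the spreadsheet, setting = on Tuesday — is held fixed.
Fact (4) keeps agent = Gareth, thing = the spreadsheet, setting = on Tuesday but has recipient = Henrik; that refutes the reply.
(Fact (1) would refute a reading with focus on the setting — but that is not what the question asks.)

4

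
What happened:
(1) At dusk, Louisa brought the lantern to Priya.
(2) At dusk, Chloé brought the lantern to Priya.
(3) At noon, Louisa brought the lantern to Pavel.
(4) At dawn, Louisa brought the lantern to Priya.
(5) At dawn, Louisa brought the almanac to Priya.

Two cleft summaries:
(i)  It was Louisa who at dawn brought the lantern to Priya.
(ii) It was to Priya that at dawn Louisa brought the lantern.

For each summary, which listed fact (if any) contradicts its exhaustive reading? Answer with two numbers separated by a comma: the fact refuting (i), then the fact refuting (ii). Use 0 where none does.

0, 0

Summary (i) focuses "Louisa" (the agent); background same thing, recipient, setting (the lantern / Priya / at dawn). No fact matches that background with a different agent, so 0.
Summary (ii) focuses "Priya" (the recipient); background same agent, thing, setting (Louisa / the lantern / at dawn). No fact matches that background with a different recipient, so 0.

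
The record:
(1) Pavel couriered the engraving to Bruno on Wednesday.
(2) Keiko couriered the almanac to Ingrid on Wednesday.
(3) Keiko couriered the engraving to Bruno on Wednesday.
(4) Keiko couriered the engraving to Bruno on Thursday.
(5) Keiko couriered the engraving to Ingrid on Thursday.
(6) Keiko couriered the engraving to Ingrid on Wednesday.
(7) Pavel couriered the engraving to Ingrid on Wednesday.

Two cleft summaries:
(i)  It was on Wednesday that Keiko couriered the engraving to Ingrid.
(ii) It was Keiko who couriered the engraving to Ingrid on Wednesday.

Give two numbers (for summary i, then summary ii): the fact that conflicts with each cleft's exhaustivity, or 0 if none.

(i): focus "on Wednesday". Looking for same agent, thing, recipient (Keiko / the engraving / Ingrid) with some other setting — fact (5) has on Thursday there. Refuted.
(ii): focus "Keiko". Looking for same thing, recipient, setting (the engraving / Ingrid / on Wednesday) with some other agent — fact (7) has Pavel there. Refuted.

5, 7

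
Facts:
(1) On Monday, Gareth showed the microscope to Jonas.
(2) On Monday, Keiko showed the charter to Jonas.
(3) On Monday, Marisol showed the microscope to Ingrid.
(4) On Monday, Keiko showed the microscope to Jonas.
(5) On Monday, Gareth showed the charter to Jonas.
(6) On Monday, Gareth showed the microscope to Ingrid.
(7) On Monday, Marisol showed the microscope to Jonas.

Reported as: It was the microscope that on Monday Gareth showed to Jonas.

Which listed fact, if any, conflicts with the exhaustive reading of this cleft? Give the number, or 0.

The cleft puts "the microscope" in focus and presupposes the open proposition with agent = Gareth, recipient = Jonas, setting = on Monday.
The exhaustive reading says no other thing fits that background.
But fact (5) also has agent = Gareth, recipient = Jonas, setting = on Monday, with thing = the charter — so the exhaustive reading fails.

5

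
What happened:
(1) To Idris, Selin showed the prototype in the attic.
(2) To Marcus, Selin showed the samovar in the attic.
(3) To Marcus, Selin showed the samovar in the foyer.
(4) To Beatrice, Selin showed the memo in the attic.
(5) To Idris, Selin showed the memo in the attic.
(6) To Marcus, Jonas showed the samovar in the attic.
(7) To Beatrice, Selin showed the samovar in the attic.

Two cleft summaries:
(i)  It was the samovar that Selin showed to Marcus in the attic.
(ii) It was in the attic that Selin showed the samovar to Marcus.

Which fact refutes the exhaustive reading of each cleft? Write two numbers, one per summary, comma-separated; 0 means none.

0, 3

(i): focus "the samovar". No fact shares same agent, recipient, setting (Selin / Marcus / in the attic) with a different thing. 0.
(ii): focus "in the attic". Looking for same agent, thing, recipient (Selin / the samovar / Marcus) with some other setting — fact (3) has in the foyer there. Refuted.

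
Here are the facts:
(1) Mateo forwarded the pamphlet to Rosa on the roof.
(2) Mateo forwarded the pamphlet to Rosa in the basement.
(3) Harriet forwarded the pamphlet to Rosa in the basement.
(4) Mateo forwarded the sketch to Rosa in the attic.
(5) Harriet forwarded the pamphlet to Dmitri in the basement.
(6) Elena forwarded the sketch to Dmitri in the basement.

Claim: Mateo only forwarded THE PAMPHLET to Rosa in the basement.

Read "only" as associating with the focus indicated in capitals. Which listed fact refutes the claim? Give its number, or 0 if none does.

0

The capitals mark "the pamphlet" as focus. So "only" rules out other things, with the rest (Mateo as agent and Rosa as recipient and in the basement as setting) as background.
No fact matches Mateo as agent and Rosa as recipient and in the basement as setting with a different thing — every other fact differs on at least one backgrounded slot. So no fact refutes it.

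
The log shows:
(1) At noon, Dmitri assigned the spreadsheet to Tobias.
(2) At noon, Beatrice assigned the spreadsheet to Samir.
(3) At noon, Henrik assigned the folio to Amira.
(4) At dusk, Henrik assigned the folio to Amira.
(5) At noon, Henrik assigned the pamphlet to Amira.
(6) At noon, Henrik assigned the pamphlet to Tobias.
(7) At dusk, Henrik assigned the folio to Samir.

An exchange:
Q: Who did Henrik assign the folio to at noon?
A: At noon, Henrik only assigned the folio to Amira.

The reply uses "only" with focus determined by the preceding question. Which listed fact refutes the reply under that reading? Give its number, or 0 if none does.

0

The question "Who did ... to ...?" targets the recipient, so in the reply the focus falls on "Amira".
"Only" then excludes alternative recipients while the background — Henrik as agent and the folio as thing and at noon as setting — is held fixed.
No listed fact shares that background with another recipient. Nothing contradicts the reply.
(Fact (4) would refute a reading with focus on the setting — but that is not what the question asks.)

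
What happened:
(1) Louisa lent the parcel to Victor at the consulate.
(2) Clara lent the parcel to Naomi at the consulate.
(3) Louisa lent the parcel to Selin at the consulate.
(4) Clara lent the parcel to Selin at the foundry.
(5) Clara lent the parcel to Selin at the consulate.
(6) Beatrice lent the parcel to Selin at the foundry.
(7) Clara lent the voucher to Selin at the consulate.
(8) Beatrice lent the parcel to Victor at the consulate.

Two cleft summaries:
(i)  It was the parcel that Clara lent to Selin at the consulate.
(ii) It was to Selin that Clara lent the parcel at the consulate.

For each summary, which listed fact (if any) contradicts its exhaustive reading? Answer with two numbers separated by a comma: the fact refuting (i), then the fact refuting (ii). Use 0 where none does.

(i): focus "the parcel". Looking for agent = Clara, recipient = Selin, setting = at the consulate with some other thing — fact (7) has the voucher there. Refuted.
(ii): focus "Selin". Looking for agent = Clara, thing = the parcel, setting = at the consulate with some other recipient — fact (2) has Naomi there. Refuted.

7, 2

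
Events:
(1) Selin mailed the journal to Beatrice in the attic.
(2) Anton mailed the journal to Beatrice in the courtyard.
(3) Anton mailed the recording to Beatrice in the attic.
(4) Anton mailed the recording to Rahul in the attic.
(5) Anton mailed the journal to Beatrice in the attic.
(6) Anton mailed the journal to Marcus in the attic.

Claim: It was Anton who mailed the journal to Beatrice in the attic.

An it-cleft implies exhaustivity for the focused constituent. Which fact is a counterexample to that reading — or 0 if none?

Focus of the cleft: "Anton" (the agent). Presupposed background: thing = the journal, recipient = Beatrice, setting = in the attic.
Exhaustivity: Anton is the only agent satisfying that background.
But fact (1) also has thing = the journal, recipient = Beatrice, setting = in the attic, with agent = Selin — so the exhaustive reading fails.

1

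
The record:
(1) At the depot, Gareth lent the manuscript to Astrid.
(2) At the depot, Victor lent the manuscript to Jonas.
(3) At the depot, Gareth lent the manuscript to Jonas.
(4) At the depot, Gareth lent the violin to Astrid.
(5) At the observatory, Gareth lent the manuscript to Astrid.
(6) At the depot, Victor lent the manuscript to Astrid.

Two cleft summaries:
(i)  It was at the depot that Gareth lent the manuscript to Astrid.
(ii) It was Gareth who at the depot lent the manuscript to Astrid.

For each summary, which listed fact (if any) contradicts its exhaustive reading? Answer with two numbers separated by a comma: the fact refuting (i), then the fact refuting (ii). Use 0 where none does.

5, 6

(i): focus "at the depot". Looking for agent = Gareth, thing = the manuscript, recipient = Astrid with some other setting — fact (5) has at the observatory there. Refuted.
(ii): focus "Gareth". Looking for thing = the manuscript, recipient = Astrid, setting = at the depot with some other agent — fact (6) has Victor there. Refuted.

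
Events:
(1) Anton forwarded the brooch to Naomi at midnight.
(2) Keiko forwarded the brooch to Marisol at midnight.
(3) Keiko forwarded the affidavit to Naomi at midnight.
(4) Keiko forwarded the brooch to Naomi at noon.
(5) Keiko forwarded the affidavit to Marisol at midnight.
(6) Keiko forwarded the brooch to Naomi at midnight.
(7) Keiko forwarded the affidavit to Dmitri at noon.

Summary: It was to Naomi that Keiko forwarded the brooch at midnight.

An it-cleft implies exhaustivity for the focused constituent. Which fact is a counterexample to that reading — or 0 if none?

2

Focus of the cleft: "Naomi" (the recipient). Presupposed background: same agent, thing, setting (Keiko / the brooch / at midnight).
Exhaustivity: Naomi is the only recipient satisfying that background.
But fact (2) also has same agent, thing, setting (Keiko / the brooch / at midnight), with recipient = Marisol — so the exhaustive reading fails.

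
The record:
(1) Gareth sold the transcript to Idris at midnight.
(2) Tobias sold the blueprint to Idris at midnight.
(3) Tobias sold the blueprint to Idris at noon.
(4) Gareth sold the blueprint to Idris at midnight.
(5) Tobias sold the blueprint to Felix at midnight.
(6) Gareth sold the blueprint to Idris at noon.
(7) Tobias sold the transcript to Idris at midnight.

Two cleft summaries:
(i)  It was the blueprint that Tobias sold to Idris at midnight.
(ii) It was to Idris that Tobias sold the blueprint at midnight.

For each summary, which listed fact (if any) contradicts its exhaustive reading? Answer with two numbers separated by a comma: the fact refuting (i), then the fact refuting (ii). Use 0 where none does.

(i): focus "the blueprint". Looking for agent = Tobias, recipient = Idris, setting = at midnight with some other thing — fact (7) has the transcript there. Refuted.
(ii): focus "Idris". Looking for agent = Tobias, thing = the blueprint, setting = at midnight with some other recipient — fact (5) has Felix there. Refuted.

7, 5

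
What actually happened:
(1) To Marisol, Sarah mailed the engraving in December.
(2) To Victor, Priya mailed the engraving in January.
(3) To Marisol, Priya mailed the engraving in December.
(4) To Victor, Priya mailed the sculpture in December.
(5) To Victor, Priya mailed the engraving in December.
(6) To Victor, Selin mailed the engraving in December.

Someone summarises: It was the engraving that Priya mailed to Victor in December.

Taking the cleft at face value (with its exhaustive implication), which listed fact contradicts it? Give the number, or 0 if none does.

4

Focus of the cleft: "the engraving" (the thing). Presupposed background: same agent, recipient, setting (Priya / Victor / in December).
The exhaustive reading says no other thing fits that background.
Fact (4) shares the background but with thing = the sculpture; exhaustivity is violated.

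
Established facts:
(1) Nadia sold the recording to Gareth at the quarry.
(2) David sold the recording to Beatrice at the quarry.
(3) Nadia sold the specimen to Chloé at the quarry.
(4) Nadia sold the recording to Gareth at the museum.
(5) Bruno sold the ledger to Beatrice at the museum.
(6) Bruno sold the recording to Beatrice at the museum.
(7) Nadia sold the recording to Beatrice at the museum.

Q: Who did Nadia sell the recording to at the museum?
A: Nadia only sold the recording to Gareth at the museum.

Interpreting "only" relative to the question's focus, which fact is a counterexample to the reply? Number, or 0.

The question "Who did ... to ...?" targets the recipient, so in the reply the focus falls on "Gareth".
So "only" ranges over recipients; the rest (agent = Nadia, thing = the recording, setting = at the museum) is presupposed.
Fact (7) shares the background with a different recipient (Beatrice) — counterexample.
(Fact (1) would refute a reading with focus on the setting — but that is not what the question asks.)

7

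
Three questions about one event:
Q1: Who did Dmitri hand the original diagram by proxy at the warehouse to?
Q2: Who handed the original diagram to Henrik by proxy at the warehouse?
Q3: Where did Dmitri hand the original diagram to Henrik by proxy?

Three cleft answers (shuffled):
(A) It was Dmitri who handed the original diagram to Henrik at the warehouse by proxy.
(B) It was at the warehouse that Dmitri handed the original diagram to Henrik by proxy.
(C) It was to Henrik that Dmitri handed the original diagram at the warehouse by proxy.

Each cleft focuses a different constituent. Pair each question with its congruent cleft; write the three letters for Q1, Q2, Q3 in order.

Q1 asks about the recipient; cleft (C) focuses "to Henrik", which is the recipient — so Q1 → C.
Q2 asks about the subject (agent); cleft (A) focuses "Dmitri", which is the subject (agent) — so Q2 → A.
Q3 asks about the location; cleft (B) focuses "at the warehouse", which is the location — so Q3 → B.
Mapping: Q1→C, Q2→A, Q3→B.

CAB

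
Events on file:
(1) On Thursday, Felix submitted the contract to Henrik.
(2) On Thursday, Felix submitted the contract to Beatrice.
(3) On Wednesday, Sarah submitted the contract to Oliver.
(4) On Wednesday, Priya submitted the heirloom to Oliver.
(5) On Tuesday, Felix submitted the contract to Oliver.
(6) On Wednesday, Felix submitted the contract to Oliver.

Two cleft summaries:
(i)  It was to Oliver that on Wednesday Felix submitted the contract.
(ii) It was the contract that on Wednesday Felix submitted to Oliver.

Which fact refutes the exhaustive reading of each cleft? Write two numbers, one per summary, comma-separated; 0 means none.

Summary (i) focuses "Oliver" (the recipient); background Felix as agent and the contract as thing and on Wednesday as setting. No fact matches that background with a different recipient, so 0.
Summary (ii) focuses "the contract" (the thing); background Felix as agent and Oliver as recipient and on Wednesday as setting. No fact matches that background with a different thing, so 0.

0, 0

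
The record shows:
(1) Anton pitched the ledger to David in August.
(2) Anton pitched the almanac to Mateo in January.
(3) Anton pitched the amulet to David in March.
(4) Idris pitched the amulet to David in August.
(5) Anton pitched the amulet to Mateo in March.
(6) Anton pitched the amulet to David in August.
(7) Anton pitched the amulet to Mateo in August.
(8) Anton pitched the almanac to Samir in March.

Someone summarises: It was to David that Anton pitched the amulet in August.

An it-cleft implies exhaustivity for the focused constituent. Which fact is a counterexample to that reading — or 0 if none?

The cleft puts "David" in focus and presupposes the open proposition with same agent, thing, setting (Anton / the amulet / in August).
Exhaustivity: David is the only recipient satisfying that background.
Fact (7) shares the background but with recipient = Mateo; exhaustivity is violated.

7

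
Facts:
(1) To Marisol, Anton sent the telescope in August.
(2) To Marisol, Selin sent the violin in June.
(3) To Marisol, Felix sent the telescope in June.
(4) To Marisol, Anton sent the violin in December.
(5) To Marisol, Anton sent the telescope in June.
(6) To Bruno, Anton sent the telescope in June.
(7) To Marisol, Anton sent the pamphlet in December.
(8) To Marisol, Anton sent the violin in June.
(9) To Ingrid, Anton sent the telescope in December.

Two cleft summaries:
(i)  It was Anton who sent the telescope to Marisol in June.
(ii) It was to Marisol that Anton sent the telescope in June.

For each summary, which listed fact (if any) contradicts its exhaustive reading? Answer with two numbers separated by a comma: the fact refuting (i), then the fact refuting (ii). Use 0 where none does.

3, 6

(i): focus "Anton". Looking for the telescope as thing and Marisol as recipient and in June as setting with some other agent — fact (3) has Felix there. Refuted.
(ii): focus "Marisol". Looking for Anton as agent and the telescope as thing and in June as setting with some other recipient — fact (6) has Bruno there. Refuted.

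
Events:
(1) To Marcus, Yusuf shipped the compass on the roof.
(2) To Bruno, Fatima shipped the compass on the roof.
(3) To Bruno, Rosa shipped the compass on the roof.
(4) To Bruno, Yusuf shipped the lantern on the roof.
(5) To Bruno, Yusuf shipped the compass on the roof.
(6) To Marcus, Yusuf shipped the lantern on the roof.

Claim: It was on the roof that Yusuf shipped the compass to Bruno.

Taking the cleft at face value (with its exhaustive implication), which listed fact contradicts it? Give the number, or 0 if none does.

The cleft puts "on the roof" in focus and presupposes the open proposition with agent = Yusuf, thing = the compass, recipient = Bruno.
Exhaustivity: on the roof is the only setting satisfying that background.
Every other fact differs from the presupposition on some backgrounded slot, so none challenges the exhaustivity.

0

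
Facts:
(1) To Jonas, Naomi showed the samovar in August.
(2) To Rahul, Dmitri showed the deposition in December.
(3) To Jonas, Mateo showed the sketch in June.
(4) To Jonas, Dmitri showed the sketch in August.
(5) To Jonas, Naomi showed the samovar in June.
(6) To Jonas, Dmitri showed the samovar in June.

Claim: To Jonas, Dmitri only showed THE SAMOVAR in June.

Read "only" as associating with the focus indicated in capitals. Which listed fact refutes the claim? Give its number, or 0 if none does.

The capitals mark "the samovar" as focus. So "only" rules out other things, with the rest (Dmitri as agent and Jonas as recipient and in June as setting) as background.
Every other fact changes something in the background, not just the thing. Nothing refutes the claim.

0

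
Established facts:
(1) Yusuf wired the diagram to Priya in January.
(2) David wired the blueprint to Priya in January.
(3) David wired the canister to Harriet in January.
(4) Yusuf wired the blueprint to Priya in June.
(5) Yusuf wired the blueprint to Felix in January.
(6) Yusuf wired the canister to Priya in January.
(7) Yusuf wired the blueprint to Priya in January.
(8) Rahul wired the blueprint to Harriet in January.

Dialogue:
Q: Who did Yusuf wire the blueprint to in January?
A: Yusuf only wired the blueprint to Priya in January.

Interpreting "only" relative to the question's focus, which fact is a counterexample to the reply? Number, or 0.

The question "Who did ... to ...?" targets the recipient, so in the reply the focus falls on "Priya".
"Only" then excludes alternative recipients while the background — same agent, thing, setting (Yusuf / the blueprint / in January) — is held fixed.
Fact (5) keeps same agent, thing, setting (Yusuf / the blueprint / in January) but has recipient = Felix; that refutes the reply.
(Fact (1) would refute a reading with focus on the thing — but that is not what the question asks.)

5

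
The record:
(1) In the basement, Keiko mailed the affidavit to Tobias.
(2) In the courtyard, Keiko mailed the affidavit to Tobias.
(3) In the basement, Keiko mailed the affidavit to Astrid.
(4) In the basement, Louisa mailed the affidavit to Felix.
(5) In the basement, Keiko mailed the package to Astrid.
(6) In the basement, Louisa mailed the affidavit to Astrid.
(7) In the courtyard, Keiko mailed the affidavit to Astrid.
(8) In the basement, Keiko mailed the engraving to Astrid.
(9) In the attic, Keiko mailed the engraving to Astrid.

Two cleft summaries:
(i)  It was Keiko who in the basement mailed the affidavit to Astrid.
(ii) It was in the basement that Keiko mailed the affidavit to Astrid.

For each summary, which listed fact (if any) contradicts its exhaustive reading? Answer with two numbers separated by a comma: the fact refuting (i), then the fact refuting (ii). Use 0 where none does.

(i): focus "Keiko". Looking for thing = the affidavit, recipient = Astrid, setting = in the basement with some other agent — fact (6) has Louisa there. Refuted.
(ii): focus "in the basement". Looking for agent = Keiko, thing = the affidavit, recipient = Astrid with some other setting — fact (7) has in the courtyard there. Refuted.

6, 7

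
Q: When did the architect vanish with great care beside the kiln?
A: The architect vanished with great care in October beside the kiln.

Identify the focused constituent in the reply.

in October

The wh-word "when" asks about the time.
In the answer, "the architect", "with great care" and "beside the kiln" are given — repeated from the question.
The constituent filling the time gap is "in October"; that is the focus and would carry nuclear stress.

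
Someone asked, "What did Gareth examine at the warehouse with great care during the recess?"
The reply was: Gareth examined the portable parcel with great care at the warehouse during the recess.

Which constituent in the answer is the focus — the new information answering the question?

The wh-word "what" asks about the direct object.
In the answer, "Gareth", "at the warehouse", "during the recess" and "with great care" are given — repeated from the question.
The constituent filling the direct object gap is "the portable parcel"; that is the focus and would carry nuclear stress.

the portable parcel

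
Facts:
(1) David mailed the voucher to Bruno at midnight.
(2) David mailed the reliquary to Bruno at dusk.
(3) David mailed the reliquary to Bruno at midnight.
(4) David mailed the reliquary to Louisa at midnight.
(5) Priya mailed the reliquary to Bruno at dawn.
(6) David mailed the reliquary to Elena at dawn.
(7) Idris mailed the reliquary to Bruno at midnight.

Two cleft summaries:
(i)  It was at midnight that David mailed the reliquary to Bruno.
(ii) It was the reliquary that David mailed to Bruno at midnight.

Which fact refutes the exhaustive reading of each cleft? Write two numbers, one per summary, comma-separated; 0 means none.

2, 1

(i): focus "at midnight". Looking for David as agent and the reliquary as thing and Bruno as recipient with some other setting — fact (2) has at dusk there. Refuted.
(ii): focus "the reliquary". Looking for David as agent and Bruno as recipient and at midnight as setting with some other thing — fact (1) has the voucher there. Refuted.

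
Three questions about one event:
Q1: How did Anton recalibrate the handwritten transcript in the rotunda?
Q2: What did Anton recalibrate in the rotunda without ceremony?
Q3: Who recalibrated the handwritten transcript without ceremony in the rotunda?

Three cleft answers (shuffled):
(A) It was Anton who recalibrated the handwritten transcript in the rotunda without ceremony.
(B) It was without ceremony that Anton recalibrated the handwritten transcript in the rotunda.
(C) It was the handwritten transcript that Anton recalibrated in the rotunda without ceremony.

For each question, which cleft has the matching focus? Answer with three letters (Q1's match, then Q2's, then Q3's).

Q1 asks about the manner; cleft (B) focuses "without ceremony", which is the manner — so Q1 → B.
Q2 asks about the direct object; cleft (C) focuses "the handwritten transcript", which is the direct object — so Q2 → C.
Q3 asks about the subject (agent); cleft (A) focuses "Anton", which is the subject (agent) — so Q3 → A.
Mapping: Q1→B, Q2→C, Q3→A.

BCA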